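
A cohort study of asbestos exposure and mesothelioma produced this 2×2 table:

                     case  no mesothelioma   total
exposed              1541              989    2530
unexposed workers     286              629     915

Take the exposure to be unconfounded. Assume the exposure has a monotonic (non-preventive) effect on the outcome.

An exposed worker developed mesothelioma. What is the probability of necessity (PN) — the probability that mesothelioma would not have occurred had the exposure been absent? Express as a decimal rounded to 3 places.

p₁ = P(outcome | exposed) = 1541/2530 = 0.60909
p₀ = P(outcome | unexposed) = 286/915 = 0.31257
Under exogeneity and monotonicity, PN = (p₁ − p₀)/p₁.
PN = (0.60909 − 0.31257) / 0.60909 ≈ 0.4868

PN ≈ 0.487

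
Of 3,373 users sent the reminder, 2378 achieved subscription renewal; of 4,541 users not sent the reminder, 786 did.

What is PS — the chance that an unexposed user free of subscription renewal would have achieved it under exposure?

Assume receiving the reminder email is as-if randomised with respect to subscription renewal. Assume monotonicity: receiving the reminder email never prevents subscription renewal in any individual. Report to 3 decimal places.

p₁ = P(outcome | exposed) = 2378/3373 = 0.70501
p₀ = P(outcome | unexposed) = 786/4541 = 0.17309
Under exogeneity and monotonicity, PS = (p₁ − p₀) / (1 − p₀).
PS = (0.70501 − 0.17309) / (1 − 0.17309) = 0.53192 / 0.82691 ≈ 0.6433

PS ≈ 0.643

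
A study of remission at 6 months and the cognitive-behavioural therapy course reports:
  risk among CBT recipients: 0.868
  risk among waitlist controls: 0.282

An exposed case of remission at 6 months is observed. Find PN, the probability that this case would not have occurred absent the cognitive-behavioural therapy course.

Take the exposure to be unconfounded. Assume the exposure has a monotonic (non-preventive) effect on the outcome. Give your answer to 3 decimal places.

PN ≈ 0.675

Let p₁ = 0.868, p₀ = 0.282.
Under exogeneity and monotonicity, PN = (p₁ − p₀) / p₁.
PN = (0.868 − 0.282) / 0.868 = 0.586 / 0.868 ≈ 0.6751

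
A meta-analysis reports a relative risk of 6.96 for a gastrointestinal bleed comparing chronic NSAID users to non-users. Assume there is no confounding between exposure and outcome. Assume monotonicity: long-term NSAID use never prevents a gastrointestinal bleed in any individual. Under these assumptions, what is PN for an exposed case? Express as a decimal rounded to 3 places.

Under exogeneity and monotonicity, PN = (RR − 1) / RR = 1 − 1/RR.
PN = (6.96 − 1) / 6.96 = 5.96 / 6.96 ≈ 0.8563

PN ≈ 0.856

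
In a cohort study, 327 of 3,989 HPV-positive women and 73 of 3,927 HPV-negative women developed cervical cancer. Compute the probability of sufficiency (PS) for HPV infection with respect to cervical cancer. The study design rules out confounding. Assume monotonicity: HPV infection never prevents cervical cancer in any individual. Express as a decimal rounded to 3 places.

PS ≈ 0.065

p₁ = P(outcome | exposed) = 327/3989 = 0.081975
p₀ = P(outcome | unexposed) = 73/3927 = 0.018589
Under exogeneity and monotonicity, PS = (p₁ − p₀) / (1 − p₀).
PS = (0.081975 − 0.018589) / (1 − 0.018589) = 0.063386 / 0.98141 ≈ 0.0646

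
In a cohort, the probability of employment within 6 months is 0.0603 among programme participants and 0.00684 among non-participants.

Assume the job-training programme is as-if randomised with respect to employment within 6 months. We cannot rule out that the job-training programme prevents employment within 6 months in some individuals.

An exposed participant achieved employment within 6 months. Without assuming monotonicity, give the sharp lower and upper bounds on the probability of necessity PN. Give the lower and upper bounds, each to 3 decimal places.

0.887 ≤ PN ≤ 1.000

Let p₁ = 0.0603, p₀ = 0.00684.
Under exogeneity alone the bounds on PN are max{0,(p₁−p₀)/p₁} ≤ PN ≤ min{1,(1−p₀)/p₁}.
  lower = (p₁ − p₀)/p₁ = 0.05346 / 0.0603 ≈ 0.8866
  upper = min{1, (1 − p₀)/p₁} = 0.99316 / 0.0603 ≈ 16.4703 → capped at 1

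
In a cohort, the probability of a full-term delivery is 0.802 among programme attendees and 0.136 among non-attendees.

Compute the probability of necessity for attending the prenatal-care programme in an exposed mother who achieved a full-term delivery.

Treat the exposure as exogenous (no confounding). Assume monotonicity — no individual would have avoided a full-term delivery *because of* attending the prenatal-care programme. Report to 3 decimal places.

PN ≈ 0.830

Let p₁ = 0.802, p₀ = 0.136.
Under exogeneity and monotonicity, PN = (p₁ − p₀) / p₁.
PN = (0.802 − 0.136) / 0.802 = 0.666 / 0.802 ≈ 0.8304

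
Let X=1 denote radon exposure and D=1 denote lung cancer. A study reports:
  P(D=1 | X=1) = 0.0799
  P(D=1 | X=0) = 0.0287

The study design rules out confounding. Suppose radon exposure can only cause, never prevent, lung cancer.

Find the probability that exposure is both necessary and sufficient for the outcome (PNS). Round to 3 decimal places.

Let p₁ = 0.0799, p₀ = 0.0287.
Under exogeneity and monotonicity, PNS = p₁ − p₀.
PNS = 0.0799 − 0.0287 = 0.0512

PNS ≈ 0.051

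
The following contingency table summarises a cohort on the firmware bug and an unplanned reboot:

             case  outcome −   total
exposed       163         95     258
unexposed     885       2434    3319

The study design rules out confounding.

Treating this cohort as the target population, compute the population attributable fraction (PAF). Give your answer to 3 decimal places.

PAF ≈ 0.090

p₁ = P(outcome | exposed) = 163/258 = 0.63178
p₀ = P(outcome | unexposed) = 885/3319 = 0.26665
Exposure prevalence π = 258/3577 = 0.072127; overall risk P(Y=1) = 0.29298.
Under exogeneity, PAF = [P(Y=1) − p₀]/P(Y=1).
PAF = (0.29298 − 0.26665) / 0.29298 ≈ 0.0899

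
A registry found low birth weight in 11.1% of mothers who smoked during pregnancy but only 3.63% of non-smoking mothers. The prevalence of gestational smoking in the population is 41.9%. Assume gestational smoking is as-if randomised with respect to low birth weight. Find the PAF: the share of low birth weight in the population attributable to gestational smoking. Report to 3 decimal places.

PAF ≈ 0.463

p₁ = 0.111, p₀ = 0.0363.
Overall risk P(Y=1) = π·p₁ + (1−π)·p₀ = 0.419×0.111 + 0.581×0.0363 = 0.067599.
Under exogeneity, PAF = [P(Y=1) − p₀] / P(Y=1).
PAF = (0.067599 − 0.0363) / 0.067599 ≈ 0.4630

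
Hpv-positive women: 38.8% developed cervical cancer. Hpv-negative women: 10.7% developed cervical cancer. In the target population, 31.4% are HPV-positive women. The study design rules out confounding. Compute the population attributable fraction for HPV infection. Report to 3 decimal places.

p₁ = 0.388, p₀ = 0.107.
Overall risk P(Y=1) = π·p₁ + (1−π)·p₀ = 0.314×0.388 + 0.686×0.107 = 0.19523.
Under exogeneity, PAF = [P(Y=1) − p₀] / P(Y=1).
PAF = (0.19523 − 0.107) / 0.19523 ≈ 0.4519

PAF ≈ 0.452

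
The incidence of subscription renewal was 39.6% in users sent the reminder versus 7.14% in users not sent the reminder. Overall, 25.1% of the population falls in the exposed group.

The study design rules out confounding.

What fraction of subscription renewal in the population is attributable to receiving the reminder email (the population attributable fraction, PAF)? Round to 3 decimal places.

p₁ = 0.396, p₀ = 0.0714.
Overall risk P(Y=1) = π·p₁ + (1−π)·p₀ = 0.251×0.396 + 0.749×0.0714 = 0.15287.
Under exogeneity, PAF = [P(Y=1) − p₀] / P(Y=1).
PAF = (0.15287 − 0.0714) / 0.15287 ≈ 0.5330

PAF ≈ 0.533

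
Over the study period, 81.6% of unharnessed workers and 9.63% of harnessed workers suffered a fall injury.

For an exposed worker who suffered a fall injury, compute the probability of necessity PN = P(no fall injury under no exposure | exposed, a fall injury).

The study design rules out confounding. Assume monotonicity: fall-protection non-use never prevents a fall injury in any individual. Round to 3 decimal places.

p₁ = 0.816, p₀ = 0.0963.
Under exogeneity and monotonicity, PN = (p₁ − p₀) / p₁.
PN = (0.816 − 0.0963) / 0.816 = 0.7197 / 0.816 ≈ 0.8820

PN ≈ 0.882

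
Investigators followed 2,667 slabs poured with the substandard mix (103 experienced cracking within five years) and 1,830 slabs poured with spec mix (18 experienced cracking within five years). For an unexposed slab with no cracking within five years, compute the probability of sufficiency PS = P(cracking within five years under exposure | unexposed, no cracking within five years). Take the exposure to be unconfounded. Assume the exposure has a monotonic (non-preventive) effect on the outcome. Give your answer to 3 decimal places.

PS ≈ 0.029

p₁ = P(outcome | exposed) = 103/2667 = 0.03862
p₀ = P(outcome | unexposed) = 18/1830 = 0.0098361
Under exogeneity and monotonicity, PS = (p₁ − p₀) / (1 − p₀).
PS = (0.03862 − 0.0098361) / (1 − 0.0098361) = 0.028784 / 0.99016 ≈ 0.0291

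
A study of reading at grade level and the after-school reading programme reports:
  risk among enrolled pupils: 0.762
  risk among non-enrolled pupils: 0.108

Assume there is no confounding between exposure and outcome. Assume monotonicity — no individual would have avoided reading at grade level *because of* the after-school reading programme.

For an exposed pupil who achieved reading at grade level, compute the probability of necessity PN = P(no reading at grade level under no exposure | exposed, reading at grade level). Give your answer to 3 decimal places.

Let p₁ = 0.762, p₀ = 0.108.
Under exogeneity and monotonicity, PN = (p₁ − p₀) / p₁.
PN = (0.762 − 0.108) / 0.762 = 0.654 / 0.762 ≈ 0.8583

PN ≈ 0.858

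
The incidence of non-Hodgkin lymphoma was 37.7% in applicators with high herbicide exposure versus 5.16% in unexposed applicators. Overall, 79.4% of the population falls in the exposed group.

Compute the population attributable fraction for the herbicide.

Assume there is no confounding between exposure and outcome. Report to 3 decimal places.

PAF ≈ 0.834

p₁ = 0.377, p₀ = 0.0516.
Overall risk P(Y=1) = π·p₁ + (1−π)·p₀ = 0.794×0.377 + 0.206×0.0516 = 0.30997.
Under exogeneity, PAF = [P(Y=1) − p₀] / P(Y=1).
PAF = (0.30997 − 0.0516) / 0.30997 ≈ 0.8335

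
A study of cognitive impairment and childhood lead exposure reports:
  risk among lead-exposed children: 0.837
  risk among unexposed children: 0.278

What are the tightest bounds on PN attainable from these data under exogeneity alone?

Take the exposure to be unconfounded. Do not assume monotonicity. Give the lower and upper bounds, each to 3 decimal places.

Let p₁ = 0.837, p₀ = 0.278.
Under exogeneity alone the bounds on PN are max{0,(p₁−p₀)/p₁} ≤ PN ≤ min{1,(1−p₀)/p₁}.
  lower = (p₁ − p₀)/p₁ = 0.559 / 0.837 ≈ 0.6679
  upper = min{1, (1 − p₀)/p₁} = 0.722 / 0.837 ≈ 0.8626

0.668 ≤ PN ≤ 0.863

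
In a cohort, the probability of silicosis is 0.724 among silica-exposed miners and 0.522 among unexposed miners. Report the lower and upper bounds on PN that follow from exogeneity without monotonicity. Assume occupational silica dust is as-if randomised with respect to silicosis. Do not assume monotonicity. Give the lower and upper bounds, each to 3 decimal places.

0.279 ≤ PN ≤ 0.660

Let p₁ = 0.724, p₀ = 0.522.
Under exogeneity alone the bounds on PN are max{0,(p₁−p₀)/p₁} ≤ PN ≤ min{1,(1−p₀)/p₁}.
  lower = (p₁ − p₀)/p₁ = 0.202 / 0.724 ≈ 0.2790
  upper = min{1, (1 − p₀)/p₁} = 0.478 / 0.724 ≈ 0.6602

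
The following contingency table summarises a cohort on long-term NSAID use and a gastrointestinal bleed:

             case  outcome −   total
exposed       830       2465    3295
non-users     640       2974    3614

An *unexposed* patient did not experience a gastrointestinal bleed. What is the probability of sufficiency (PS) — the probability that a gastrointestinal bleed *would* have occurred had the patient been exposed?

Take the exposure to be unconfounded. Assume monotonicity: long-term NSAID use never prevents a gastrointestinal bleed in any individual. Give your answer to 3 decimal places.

PS ≈ 0.091

p₁ = P(outcome | exposed) = 830/3295 = 0.2519
p₀ = P(outcome | unexposed) = 640/3614 = 0.17709
Under exogeneity and monotonicity, PS = (p₁ − p₀)/(1 − p₀).
PS = (0.2519 − 0.17709) / 0.82291 ≈ 0.0909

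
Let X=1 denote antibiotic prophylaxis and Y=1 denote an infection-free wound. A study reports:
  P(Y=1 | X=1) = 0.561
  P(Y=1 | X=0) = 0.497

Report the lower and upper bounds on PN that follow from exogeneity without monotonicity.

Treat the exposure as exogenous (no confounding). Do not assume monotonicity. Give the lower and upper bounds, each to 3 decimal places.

0.114 ≤ PN ≤ 0.897

Let p₁ = 0.561, p₀ = 0.497.
Under exogeneity alone the bounds on PN are max{0,(p₁−p₀)/p₁} ≤ PN ≤ min{1,(1−p₀)/p₁}.
  lower = (p₁ − p₀)/p₁ = 0.064 / 0.561 ≈ 0.1141
  upper = min{1, (1 − p₀)/p₁} = 0.503 / 0.561 ≈ 0.8966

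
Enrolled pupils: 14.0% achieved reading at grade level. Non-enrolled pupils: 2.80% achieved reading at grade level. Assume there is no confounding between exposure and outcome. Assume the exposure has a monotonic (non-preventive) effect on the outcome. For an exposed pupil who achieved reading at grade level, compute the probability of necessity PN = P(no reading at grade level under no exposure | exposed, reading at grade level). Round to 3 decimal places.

PN ≈ 0.800

p₁ = 0.14, p₀ = 0.028.
Under exogeneity and monotonicity, PN = (p₁ − p₀) / p₁.
PN = (0.14 − 0.028) / 0.14 = 0.112 / 0.14 ≈ 0.8000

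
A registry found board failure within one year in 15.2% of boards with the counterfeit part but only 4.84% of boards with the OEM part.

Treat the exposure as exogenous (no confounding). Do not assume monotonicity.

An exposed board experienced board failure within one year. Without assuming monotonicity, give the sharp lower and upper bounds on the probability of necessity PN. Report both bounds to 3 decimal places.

p₁ = 0.152, p₀ = 0.0484.
Under exogeneity alone the bounds on PN are max{0,(p₁−p₀)/p₁} ≤ PN ≤ min{1,(1−p₀)/p₁}.
  lower = (p₁ − p₀)/p₁ = 0.1036 / 0.152 ≈ 0.6816
  upper = min{1, (1 − p₀)/p₁} = 0.9516 / 0.152 ≈ 6.2605 → capped at 1

0.682 ≤ PN ≤ 1.000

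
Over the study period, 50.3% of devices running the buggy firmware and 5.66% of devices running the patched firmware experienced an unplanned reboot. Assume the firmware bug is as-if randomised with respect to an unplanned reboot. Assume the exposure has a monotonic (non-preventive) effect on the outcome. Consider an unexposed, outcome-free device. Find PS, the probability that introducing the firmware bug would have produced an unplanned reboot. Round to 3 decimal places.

PS ≈ 0.473

p₁ = 0.503, p₀ = 0.0566.
Under exogeneity and monotonicity, PS = (p₁ − p₀) / (1 − p₀).
PS = (0.503 − 0.0566) / (1 − 0.0566) = 0.4464 / 0.9434 ≈ 0.4732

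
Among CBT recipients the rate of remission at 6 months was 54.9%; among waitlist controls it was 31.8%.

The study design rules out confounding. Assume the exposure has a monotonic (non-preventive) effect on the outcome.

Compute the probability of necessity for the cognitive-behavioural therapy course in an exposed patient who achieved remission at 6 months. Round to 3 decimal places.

PN ≈ 0.421

p₁ = 0.549, p₀ = 0.318.
Under exogeneity and monotonicity, PN = (p₁ − p₀) / p₁.
PN = (0.549 − 0.318) / 0.549 = 0.231 / 0.549 ≈ 0.4208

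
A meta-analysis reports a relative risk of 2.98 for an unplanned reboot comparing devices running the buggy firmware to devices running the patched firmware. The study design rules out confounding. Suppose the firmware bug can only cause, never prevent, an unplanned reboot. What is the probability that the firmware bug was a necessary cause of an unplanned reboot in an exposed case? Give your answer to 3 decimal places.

PN ≈ 0.664

Under exogeneity and monotonicity, PN = (RR − 1) / RR = 1 − 1/RR.
PN = (2.98 − 1) / 2.98 = 1.98 / 2.98 ≈ 0.6644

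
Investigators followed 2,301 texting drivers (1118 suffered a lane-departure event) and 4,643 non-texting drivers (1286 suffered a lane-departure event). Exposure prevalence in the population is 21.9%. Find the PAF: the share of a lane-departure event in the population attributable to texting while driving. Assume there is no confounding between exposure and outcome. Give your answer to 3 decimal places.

p₁ = P(outcome | exposed) = 1118/2301 = 0.48588
p₀ = P(outcome | unexposed) = 1286/4643 = 0.27698
Overall risk P(Y=1) = π·p₁ + (1−π)·p₀ = 0.219×0.48588 + 0.781×0.27698 = 0.32273.
Under exogeneity, PAF = [P(Y=1) − p₀] / P(Y=1).
PAF = (0.32273 − 0.27698) / 0.32273 ≈ 0.1418

PAF ≈ 0.142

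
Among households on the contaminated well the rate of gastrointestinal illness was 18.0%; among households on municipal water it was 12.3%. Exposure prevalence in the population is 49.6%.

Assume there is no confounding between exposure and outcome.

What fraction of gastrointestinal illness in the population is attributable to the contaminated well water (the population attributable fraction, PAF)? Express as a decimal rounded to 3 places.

PAF ≈ 0.187

p₁ = 0.18, p₀ = 0.123.
Overall risk P(Y=1) = π·p₁ + (1−π)·p₀ = 0.496×0.18 + 0.504×0.123 = 0.15127.
Under exogeneity, PAF = [P(Y=1) − p₀] / P(Y=1).
PAF = (0.15127 − 0.123) / 0.15127 ≈ 0.1869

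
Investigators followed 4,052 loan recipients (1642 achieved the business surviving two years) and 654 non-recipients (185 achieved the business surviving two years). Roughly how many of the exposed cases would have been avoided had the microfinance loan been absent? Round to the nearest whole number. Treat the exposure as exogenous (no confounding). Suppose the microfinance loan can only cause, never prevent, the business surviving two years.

about 496 cases

p₁ = P(outcome | exposed) = 1642/4052 = 0.40523
p₀ = P(outcome | unexposed) = 185/654 = 0.28287
PN = (p₁ − p₀)/p₁ = (0.40523 − 0.28287) / 0.40523 ≈ 0.30194.
Attributable cases ≈ PN × (exposed cases) = 0.30194 × 1642 ≈ 495.79.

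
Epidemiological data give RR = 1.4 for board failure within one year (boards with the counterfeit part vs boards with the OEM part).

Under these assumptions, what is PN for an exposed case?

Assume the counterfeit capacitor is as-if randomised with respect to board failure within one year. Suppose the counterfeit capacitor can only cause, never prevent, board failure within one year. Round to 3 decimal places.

Under exogeneity and monotonicity, PN = (RR − 1) / RR = 1 − 1/RR.
PN = (1.4 − 1) / 1.4 = 0.4 / 1.4 ≈ 0.2857

PN ≈ 0.286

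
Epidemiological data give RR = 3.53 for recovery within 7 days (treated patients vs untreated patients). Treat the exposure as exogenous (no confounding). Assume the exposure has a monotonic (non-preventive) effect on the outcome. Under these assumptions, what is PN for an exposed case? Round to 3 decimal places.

Under exogeneity and monotonicity, PN = (RR − 1) / RR = 1 − 1/RR.
PN = (3.53 − 1) / 3.53 = 2.53 / 3.53 ≈ 0.7167

PN ≈ 0.717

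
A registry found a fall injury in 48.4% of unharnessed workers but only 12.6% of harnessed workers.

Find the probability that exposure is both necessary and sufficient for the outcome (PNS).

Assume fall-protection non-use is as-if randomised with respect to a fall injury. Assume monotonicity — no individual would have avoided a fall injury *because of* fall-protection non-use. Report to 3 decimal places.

PNS ≈ 0.358

p₁ = 0.484, p₀ = 0.126.
Under exogeneity and monotonicity, PNS = p₁ − p₀.
PNS = 0.484 − 0.126 = 0.358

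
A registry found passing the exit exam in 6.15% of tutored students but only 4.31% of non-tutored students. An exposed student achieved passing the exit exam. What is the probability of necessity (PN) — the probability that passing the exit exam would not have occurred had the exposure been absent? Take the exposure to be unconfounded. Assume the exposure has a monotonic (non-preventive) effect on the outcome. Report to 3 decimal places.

p₁ = 0.0615, p₀ = 0.0431.
Under exogeneity and monotonicity, PN = (p₁ − p₀) / p₁.
PN = (0.0615 − 0.0431) / 0.0615 = 0.0184 / 0.0615 ≈ 0.2992

PN ≈ 0.299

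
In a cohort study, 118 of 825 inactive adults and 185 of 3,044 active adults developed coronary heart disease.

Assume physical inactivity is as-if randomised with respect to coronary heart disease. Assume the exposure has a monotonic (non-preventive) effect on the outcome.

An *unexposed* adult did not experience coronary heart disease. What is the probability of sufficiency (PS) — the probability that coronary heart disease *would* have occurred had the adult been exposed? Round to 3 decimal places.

PS ≈ 0.088

p₁ = P(outcome | exposed) = 118/825 = 0.14303
p₀ = P(outcome | unexposed) = 185/3044 = 0.060775
Under exogeneity and monotonicity, PS = (p₁ − p₀) / (1 − p₀).
PS = (0.14303 − 0.060775) / (1 − 0.060775) = 0.082255 / 0.93922 ≈ 0.0876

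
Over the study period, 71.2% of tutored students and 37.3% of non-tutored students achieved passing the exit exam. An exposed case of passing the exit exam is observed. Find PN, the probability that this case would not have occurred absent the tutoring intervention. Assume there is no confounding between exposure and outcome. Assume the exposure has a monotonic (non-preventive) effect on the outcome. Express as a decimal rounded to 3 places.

PN ≈ 0.476

p₁ = 0.712, p₀ = 0.373.
Under exogeneity and monotonicity, PN = (p₁ − p₀) / p₁.
PN = (0.712 − 0.373) / 0.712 = 0.339 / 0.712 ≈ 0.4761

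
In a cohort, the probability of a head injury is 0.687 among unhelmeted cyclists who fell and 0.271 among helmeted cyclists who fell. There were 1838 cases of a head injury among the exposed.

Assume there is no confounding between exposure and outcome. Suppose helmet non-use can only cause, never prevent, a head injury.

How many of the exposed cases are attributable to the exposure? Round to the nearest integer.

Let p₁ = 0.687, p₀ = 0.271.
PN = (p₁ − p₀)/p₁ = (0.687 − 0.271) / 0.687 ≈ 0.60553.
Attributable cases ≈ PN × (exposed cases) = 0.60553 × 1838 ≈ 1112.97.

about 1113 cases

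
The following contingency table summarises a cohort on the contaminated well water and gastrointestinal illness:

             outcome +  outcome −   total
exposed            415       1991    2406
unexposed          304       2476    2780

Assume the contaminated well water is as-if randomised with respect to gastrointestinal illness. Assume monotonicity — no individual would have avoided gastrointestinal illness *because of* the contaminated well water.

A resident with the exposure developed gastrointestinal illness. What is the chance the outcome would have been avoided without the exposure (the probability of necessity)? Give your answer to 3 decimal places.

p₁ = P(outcome | exposed) = 415/2406 = 0.17249
p₀ = P(outcome | unexposed) = 304/2780 = 0.10935
Under exogeneity and monotonicity, PN = (p₁ − p₀)/p₁.
PN = (0.17249 − 0.10935) / 0.17249 ≈ 0.3660

PN ≈ 0.366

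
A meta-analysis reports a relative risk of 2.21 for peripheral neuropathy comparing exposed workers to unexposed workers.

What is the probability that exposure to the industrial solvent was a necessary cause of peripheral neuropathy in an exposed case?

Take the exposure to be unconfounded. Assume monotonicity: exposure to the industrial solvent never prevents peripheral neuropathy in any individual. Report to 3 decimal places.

PN ≈ 0.548

Under exogeneity and monotonicity, PN = (RR − 1) / RR = 1 − 1/RR.
PN = (2.21 − 1) / 2.21 = 1.21 / 2.21 ≈ 0.5475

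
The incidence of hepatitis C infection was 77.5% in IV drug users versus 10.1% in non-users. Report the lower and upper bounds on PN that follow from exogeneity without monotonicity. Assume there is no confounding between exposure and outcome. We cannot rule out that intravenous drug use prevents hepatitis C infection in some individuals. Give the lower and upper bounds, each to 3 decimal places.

p₁ = 0.775, p₀ = 0.101.
Under exogeneity alone the bounds on PN are max{0,(p₁−p₀)/p₁} ≤ PN ≤ min{1,(1−p₀)/p₁}.
  lower = (p₁ − p₀)/p₁ = 0.674 / 0.775 ≈ 0.8697
  upper = min{1, (1 − p₀)/p₁} = 0.899 / 0.775 ≈ 1.1600 → capped at 1

0.870 ≤ PN ≤ 1.000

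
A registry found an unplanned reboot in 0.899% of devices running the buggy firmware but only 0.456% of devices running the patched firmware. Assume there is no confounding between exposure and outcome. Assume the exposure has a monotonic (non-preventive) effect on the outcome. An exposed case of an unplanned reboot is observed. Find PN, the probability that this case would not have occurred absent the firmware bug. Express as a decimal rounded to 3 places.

p₁ = 0.00899, p₀ = 0.00456.
Under exogeneity and monotonicity, PN = (p₁ − p₀) / p₁.
PN = (0.00899 − 0.00456) / 0.00899 = 0.00443 / 0.00899 ≈ 0.4928

PN ≈ 0.493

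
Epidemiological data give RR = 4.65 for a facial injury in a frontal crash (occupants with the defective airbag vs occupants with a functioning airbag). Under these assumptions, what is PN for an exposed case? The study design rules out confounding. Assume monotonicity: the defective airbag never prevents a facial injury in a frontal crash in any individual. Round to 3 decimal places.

Under exogeneity and monotonicity, PN = (RR − 1) / RR = 1 − 1/RR.
PN = (4.65 − 1) / 4.65 = 3.65 / 4.65 ≈ 0.7849

PN ≈ 0.785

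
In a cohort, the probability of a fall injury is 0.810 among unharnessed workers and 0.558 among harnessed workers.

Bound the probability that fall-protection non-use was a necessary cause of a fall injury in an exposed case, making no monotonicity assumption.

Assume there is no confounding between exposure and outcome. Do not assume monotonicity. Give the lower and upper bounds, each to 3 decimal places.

0.311 ≤ PN ≤ 0.546

Let p₁ = 0.81, p₀ = 0.558.
Under exogeneity alone the bounds on PN are max{0,(p₁−p₀)/p₁} ≤ PN ≤ min{1,(1−p₀)/p₁}.
  lower = (p₁ − p₀)/p₁ = 0.252 / 0.81 ≈ 0.3111
  upper = min{1, (1 − p₀)/p₁} = 0.442 / 0.81 ≈ 0.5457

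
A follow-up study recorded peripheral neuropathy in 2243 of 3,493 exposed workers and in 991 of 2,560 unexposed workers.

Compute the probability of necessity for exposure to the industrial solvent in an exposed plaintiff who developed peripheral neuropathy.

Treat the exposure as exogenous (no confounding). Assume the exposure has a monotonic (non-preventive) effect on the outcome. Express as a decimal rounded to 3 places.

p₁ = P(outcome | exposed) = 2243/3493 = 0.64214
p₀ = P(outcome | unexposed) = 991/2560 = 0.38711
Under exogeneity and monotonicity, PN = (p₁ − p₀) / p₁.
PN = (0.64214 − 0.38711) / 0.64214 = 0.25503 / 0.64214 ≈ 0.3972

PN ≈ 0.397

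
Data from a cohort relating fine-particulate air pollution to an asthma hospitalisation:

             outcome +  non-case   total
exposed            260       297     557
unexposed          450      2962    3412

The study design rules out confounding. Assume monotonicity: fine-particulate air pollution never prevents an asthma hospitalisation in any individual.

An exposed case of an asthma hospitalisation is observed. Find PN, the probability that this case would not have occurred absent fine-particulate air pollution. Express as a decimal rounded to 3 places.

PN ≈ 0.717

p₁ = P(outcome | exposed) = 260/557 = 0.46679
p₀ = P(outcome | unexposed) = 450/3412 = 0.13189
Under exogeneity and monotonicity, PN = (p₁ − p₀)/p₁.
PN = (0.46679 − 0.13189) / 0.46679 ≈ 0.7175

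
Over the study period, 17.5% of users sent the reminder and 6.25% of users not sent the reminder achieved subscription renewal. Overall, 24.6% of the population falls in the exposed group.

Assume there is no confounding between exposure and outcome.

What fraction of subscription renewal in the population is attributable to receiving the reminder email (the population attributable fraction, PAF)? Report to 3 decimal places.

PAF ≈ 0.307

p₁ = 0.175, p₀ = 0.0625.
Overall risk P(Y=1) = π·p₁ + (1−π)·p₀ = 0.246×0.175 + 0.754×0.0625 = 0.090175.
Under exogeneity, PAF = [P(Y=1) − p₀] / P(Y=1).
PAF = (0.090175 − 0.0625) / 0.090175 ≈ 0.3069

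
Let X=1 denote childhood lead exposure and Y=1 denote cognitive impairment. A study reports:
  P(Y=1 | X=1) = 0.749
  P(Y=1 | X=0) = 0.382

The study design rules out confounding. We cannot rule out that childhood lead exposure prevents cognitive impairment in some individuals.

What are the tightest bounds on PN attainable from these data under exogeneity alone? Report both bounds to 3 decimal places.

Let p₁ = 0.749, p₀ = 0.382.
Under exogeneity alone the bounds on PN are max{0,(p₁−p₀)/p₁} ≤ PN ≤ min{1,(1−p₀)/p₁}.
  lower = (p₁ − p₀)/p₁ = 0.367 / 0.749 ≈ 0.4900
  upper = min{1, (1 − p₀)/p₁} = 0.618 / 0.749 ≈ 0.8251

0.490 ≤ PN ≤ 0.825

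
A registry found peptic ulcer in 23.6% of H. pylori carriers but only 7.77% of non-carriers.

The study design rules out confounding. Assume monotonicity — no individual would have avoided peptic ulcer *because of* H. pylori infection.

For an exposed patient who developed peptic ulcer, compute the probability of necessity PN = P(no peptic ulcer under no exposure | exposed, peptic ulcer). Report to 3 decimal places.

PN ≈ 0.671

p₁ = 0.236, p₀ = 0.0777.
Under exogeneity and monotonicity, PN = (p₁ − p₀) / p₁.
PN = (0.236 − 0.0777) / 0.236 = 0.1583 / 0.236 ≈ 0.6708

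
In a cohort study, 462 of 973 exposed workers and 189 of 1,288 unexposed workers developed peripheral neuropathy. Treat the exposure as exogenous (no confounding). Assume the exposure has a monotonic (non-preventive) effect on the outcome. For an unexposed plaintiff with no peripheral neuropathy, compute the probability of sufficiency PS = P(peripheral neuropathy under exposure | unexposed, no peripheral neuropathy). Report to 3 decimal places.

PS ≈ 0.385

p₁ = P(outcome | exposed) = 462/973 = 0.47482
p₀ = P(outcome | unexposed) = 189/1288 = 0.14674
Under exogeneity and monotonicity, PS = (p₁ − p₀) / (1 − p₀).
PS = (0.47482 − 0.14674) / (1 − 0.14674) = 0.32808 / 0.85326 ≈ 0.3845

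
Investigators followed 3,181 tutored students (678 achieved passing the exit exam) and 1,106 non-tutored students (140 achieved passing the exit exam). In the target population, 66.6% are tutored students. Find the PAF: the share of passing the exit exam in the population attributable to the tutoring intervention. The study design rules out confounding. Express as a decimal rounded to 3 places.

PAF ≈ 0.313

p₁ = P(outcome | exposed) = 678/3181 = 0.21314
p₀ = P(outcome | unexposed) = 140/1106 = 0.12658
Overall risk P(Y=1) = π·p₁ + (1−π)·p₀ = 0.666×0.21314 + 0.334×0.12658 = 0.18423.
Under exogeneity, PAF = [P(Y=1) − p₀] / P(Y=1).
PAF = (0.18423 − 0.12658) / 0.18423 ≈ 0.3129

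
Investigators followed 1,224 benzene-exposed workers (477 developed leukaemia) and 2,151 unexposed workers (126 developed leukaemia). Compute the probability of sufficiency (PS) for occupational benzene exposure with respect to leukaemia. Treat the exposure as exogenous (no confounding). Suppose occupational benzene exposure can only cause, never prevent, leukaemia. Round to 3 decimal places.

PS ≈ 0.352

p₁ = P(outcome | exposed) = 477/1224 = 0.38971
p₀ = P(outcome | unexposed) = 126/2151 = 0.058577
Under exogeneity and monotonicity, PS = (p₁ − p₀) / (1 − p₀).
PS = (0.38971 − 0.058577) / (1 − 0.058577) = 0.33113 / 0.94142 ≈ 0.3517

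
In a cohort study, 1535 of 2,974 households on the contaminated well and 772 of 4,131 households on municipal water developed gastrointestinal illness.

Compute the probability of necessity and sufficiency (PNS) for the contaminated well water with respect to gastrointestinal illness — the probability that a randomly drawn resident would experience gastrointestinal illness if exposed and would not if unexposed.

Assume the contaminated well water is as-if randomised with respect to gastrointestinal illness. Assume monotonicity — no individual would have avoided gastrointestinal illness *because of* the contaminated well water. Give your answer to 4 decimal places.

PNS ≈ 0.3293

p₁ = P(outcome | exposed) = 1535/2974 = 0.51614
p₀ = P(outcome | unexposed) = 772/4131 = 0.18688
Under exogeneity and monotonicity, PNS = p₁ − p₀.
PNS = 0.51614 − 0.18688 = 0.32926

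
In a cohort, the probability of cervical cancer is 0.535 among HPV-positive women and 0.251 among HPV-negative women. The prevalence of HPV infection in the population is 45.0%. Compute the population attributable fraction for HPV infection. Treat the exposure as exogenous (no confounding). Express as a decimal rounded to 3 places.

PAF ≈ 0.337

Let p₁ = 0.535, p₀ = 0.251.
Overall risk P(Y=1) = π·p₁ + (1−π)·p₀ = 0.45×0.535 + 0.55×0.251 = 0.3788.
Under exogeneity, PAF = [P(Y=1) − p₀] / P(Y=1).
PAF = (0.3788 − 0.251) / 0.3788 ≈ 0.3374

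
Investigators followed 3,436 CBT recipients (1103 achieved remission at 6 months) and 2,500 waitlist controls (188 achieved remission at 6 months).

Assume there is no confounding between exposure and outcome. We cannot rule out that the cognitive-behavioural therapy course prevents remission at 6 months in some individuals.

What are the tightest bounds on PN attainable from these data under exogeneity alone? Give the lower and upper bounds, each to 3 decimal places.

0.766 ≤ PN ≤ 1.000

p₁ = P(outcome | exposed) = 1103/3436 = 0.32101
p₀ = P(outcome | unexposed) = 188/2500 = 0.0752
Under exogeneity alone the bounds on PN are max{0,(p₁−p₀)/p₁} ≤ PN ≤ min{1,(1−p₀)/p₁}.
  lower = (p₁ − p₀)/p₁ = 0.24581 / 0.32101 ≈ 0.7657
  upper = min{1, (1 − p₀)/p₁} = 0.9248 / 0.32101 ≈ 2.8809 → capped at 1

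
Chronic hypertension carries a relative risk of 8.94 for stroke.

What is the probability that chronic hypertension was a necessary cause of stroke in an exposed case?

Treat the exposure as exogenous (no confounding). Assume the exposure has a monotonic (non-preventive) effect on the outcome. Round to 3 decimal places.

PN ≈ 0.888

Under exogeneity and monotonicity, PN = (RR − 1) / RR = 1 − 1/RR.
PN = (8.94 − 1) / 8.94 = 7.94 / 8.94 ≈ 0.8881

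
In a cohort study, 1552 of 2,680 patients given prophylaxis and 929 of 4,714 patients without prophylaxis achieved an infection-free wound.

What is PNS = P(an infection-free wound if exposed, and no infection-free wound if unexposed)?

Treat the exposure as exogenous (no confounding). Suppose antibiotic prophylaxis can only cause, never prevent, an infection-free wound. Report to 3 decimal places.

PNS ≈ 0.382

p₁ = P(outcome | exposed) = 1552/2680 = 0.5791
p₀ = P(outcome | unexposed) = 929/4714 = 0.19707
Under exogeneity and monotonicity, PNS = p₁ − p₀.
PNS = 0.5791 − 0.19707 = 0.38203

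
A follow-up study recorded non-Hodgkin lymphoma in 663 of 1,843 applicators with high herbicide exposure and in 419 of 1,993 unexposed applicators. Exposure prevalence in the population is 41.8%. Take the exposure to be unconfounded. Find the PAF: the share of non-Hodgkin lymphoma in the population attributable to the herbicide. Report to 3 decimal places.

p₁ = P(outcome | exposed) = 663/1843 = 0.35974
p₀ = P(outcome | unexposed) = 419/1993 = 0.21024
Overall risk P(Y=1) = π·p₁ + (1−π)·p₀ = 0.418×0.35974 + 0.582×0.21024 = 0.27273.
Under exogeneity, PAF = [P(Y=1) − p₀] / P(Y=1).
PAF = (0.27273 − 0.21024) / 0.27273 ≈ 0.2291

PAF ≈ 0.229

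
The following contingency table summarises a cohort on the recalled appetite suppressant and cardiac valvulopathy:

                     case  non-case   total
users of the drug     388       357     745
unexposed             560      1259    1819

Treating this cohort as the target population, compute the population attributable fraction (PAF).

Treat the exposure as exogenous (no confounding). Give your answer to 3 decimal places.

p₁ = P(outcome | exposed) = 388/745 = 0.52081
p₀ = P(outcome | unexposed) = 560/1819 = 0.30786
Exposure prevalence π = 745/2564 = 0.29056; overall risk P(Y=1) = 0.36973.
Under exogeneity, PAF = [P(Y=1) − p₀]/P(Y=1).
PAF = (0.36973 − 0.30786) / 0.36973 ≈ 0.1673

PAF ≈ 0.167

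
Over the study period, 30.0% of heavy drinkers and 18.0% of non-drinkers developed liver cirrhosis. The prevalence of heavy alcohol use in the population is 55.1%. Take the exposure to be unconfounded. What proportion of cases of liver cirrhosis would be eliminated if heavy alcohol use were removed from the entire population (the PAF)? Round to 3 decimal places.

PAF ≈ 0.269

p₁ = 0.3, p₀ = 0.18.
Overall risk P(Y=1) = π·p₁ + (1−π)·p₀ = 0.551×0.3 + 0.449×0.18 = 0.24612.
Under exogeneity, PAF = [P(Y=1) − p₀] / P(Y=1).
PAF = (0.24612 − 0.18) / 0.24612 ≈ 0.2686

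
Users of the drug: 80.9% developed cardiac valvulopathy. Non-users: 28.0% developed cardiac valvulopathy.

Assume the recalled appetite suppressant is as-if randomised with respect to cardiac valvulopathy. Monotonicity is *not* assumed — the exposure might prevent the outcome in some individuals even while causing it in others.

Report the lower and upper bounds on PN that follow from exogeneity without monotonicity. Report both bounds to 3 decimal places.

p₁ = 0.809, p₀ = 0.28.
Under exogeneity alone the bounds on PN are max{0,(p₁−p₀)/p₁} ≤ PN ≤ min{1,(1−p₀)/p₁}.
  lower = (p₁ − p₀)/p₁ = 0.529 / 0.809 ≈ 0.6539
  upper = min{1, (1 − p₀)/p₁} = 0.72 / 0.809 ≈ 0.8900

0.654 ≤ PN ≤ 0.890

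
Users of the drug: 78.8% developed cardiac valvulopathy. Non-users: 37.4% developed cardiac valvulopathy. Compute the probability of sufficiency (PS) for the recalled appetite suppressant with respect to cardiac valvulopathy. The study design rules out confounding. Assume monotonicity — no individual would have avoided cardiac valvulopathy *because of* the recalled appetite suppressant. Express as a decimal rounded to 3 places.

PS ≈ 0.661

p₁ = 0.788, p₀ = 0.374.
Under exogeneity and monotonicity, PS = (p₁ − p₀) / (1 − p₀).
PS = (0.788 − 0.374) / (1 − 0.374) = 0.414 / 0.626 ≈ 0.6613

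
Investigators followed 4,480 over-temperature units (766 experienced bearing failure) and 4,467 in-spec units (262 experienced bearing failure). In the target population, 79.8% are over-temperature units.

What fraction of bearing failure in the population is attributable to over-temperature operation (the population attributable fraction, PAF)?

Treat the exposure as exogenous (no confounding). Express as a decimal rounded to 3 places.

PAF ≈ 0.604

p₁ = P(outcome | exposed) = 766/4480 = 0.17098
p₀ = P(outcome | unexposed) = 262/4467 = 0.058652
Overall risk P(Y=1) = π·p₁ + (1−π)·p₀ = 0.798×0.17098 + 0.202×0.058652 = 0.14829.
Under exogeneity, PAF = [P(Y=1) − p₀] / P(Y=1).
PAF = (0.14829 − 0.058652) / 0.14829 ≈ 0.6045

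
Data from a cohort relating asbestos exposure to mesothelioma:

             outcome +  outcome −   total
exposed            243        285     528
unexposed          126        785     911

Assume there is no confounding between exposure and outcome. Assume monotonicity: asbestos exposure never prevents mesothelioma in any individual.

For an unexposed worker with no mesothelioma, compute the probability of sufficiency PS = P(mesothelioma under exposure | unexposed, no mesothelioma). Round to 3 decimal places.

p₁ = P(outcome | exposed) = 243/528 = 0.46023
p₀ = P(outcome | unexposed) = 126/911 = 0.13831
Under exogeneity and monotonicity, PS = (p₁ − p₀)/(1 − p₀).
PS = (0.46023 − 0.13831) / 0.86169 ≈ 0.3736

PS ≈ 0.374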